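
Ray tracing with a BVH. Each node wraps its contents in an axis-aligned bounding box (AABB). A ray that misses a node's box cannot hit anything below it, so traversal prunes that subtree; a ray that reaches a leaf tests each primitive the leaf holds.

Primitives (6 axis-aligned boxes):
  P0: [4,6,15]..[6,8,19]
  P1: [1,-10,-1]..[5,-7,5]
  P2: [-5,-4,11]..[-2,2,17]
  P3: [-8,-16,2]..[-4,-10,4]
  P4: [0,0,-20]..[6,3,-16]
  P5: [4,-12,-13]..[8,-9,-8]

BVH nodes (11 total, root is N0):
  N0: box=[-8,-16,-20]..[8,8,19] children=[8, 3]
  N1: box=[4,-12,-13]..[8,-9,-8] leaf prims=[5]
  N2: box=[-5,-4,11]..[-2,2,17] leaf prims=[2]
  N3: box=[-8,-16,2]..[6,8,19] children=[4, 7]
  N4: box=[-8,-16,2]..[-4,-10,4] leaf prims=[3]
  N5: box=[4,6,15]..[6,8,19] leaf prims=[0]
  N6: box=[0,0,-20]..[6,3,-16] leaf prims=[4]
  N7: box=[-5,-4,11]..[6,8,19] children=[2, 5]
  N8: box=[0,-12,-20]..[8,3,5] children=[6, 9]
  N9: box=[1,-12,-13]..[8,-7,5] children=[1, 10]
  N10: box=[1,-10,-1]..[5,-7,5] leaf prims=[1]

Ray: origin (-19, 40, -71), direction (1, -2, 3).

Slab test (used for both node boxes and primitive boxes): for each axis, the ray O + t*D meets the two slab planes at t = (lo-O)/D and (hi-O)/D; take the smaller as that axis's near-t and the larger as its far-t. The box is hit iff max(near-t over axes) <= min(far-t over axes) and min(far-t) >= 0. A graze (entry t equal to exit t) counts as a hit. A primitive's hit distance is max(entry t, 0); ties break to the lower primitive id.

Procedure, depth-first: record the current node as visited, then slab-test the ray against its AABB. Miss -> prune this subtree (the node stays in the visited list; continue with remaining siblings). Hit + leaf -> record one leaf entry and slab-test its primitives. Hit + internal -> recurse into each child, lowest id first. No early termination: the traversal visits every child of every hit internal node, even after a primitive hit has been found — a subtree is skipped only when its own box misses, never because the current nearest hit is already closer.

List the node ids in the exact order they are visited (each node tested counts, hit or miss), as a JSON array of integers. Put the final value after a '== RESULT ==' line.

Trace the traversal:
N0 x:[11,27] y:[16,28] z:[17,30] -> hit [17,27], descend [3, 8]
  N3 x:[11,25] y:[16,28] z:[73/3,30] -> hit [73/3,25], descend [4, 7]
    N4 x:[11,15] y:[25,28] z:[73/3,25] -> miss, prune
    N7 x:[14,25] y:[16,22] z:[82/3,30] -> miss, prune
  N8 x:[19,27] y:[37/2,26] z:[17,76/3] -> hit [19,76/3], descend [6, 9]
    N6 x:[19,25] y:[37/2,20] z:[17,55/3] -> miss, prune
    N9 x:[20,27] y:[47/2,26] z:[58/3,76/3] -> hit [47/2,76/3], descend [1, 10]
      N1 x:[23,27] y:[49/2,26] z:[58/3,21] -> miss, prune
      N10 x:[20,24] y:[47/2,25] z:[70/3,76/3] -> hit [47/2,24] leaf, test {P1@t=47/2}

Summary -> nodes [0, 3, 4, 7, 8, 6, 9, 1, 10]; box-tests=9; leaf-entries=1; first=P1

== RESULT ==
[0, 3, 4, 7, 8, 6, 9, 1, 10]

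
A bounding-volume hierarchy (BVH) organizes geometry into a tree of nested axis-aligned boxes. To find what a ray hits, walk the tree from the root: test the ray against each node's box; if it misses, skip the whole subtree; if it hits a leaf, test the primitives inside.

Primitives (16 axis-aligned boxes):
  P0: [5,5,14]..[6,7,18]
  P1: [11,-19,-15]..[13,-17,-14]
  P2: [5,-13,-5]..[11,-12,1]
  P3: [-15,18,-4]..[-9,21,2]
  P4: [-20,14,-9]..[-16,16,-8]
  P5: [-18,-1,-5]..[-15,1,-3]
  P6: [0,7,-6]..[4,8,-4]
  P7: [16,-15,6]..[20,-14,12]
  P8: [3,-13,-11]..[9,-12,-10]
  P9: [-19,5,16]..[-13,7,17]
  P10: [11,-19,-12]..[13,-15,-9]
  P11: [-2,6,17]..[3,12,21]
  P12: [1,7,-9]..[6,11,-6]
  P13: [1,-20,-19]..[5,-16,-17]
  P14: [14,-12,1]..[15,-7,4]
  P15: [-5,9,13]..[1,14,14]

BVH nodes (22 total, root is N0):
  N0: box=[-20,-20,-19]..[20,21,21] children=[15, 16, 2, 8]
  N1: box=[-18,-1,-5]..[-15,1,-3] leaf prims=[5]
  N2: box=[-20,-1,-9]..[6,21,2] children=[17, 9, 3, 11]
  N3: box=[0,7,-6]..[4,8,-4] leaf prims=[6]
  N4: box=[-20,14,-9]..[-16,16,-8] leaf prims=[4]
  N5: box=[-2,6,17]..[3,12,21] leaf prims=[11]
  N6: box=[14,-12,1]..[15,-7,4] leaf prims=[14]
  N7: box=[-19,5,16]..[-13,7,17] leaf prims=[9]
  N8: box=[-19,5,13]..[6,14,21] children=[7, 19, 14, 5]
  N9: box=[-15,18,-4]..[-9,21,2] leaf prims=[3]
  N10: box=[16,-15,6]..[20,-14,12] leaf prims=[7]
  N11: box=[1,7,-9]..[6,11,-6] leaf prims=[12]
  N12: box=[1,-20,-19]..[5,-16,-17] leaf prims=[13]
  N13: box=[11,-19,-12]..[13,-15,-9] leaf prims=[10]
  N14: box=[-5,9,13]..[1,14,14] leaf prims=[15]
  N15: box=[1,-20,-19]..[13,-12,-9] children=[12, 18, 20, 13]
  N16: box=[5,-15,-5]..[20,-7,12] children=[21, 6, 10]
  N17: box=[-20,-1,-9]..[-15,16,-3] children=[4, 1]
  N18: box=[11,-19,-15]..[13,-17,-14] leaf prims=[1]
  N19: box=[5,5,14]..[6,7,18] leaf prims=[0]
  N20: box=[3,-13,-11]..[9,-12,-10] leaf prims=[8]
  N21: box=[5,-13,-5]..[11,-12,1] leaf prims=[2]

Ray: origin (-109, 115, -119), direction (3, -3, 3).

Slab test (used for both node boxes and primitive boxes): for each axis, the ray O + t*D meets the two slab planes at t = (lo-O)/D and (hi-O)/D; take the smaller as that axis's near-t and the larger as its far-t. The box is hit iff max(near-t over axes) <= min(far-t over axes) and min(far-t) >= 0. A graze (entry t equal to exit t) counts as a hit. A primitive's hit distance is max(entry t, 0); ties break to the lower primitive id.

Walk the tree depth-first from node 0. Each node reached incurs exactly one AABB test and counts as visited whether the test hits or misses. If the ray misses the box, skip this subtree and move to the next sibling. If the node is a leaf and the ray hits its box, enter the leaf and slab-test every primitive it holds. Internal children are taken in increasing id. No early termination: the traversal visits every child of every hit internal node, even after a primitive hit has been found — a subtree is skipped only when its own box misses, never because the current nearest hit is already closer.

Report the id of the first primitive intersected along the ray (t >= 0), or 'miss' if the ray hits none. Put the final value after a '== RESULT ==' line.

Traverse from the root:
N0 x:[89/3,43] y:[94/3,45] z:[100/3,140/3] -> hit [100/3,43], descend [2, 8, 15, 16]
  N2 x:[89/3,115/3] y:[94/3,116/3] z:[110/3,121/3] -> hit [110/3,115/3], descend [3, 9, 11, 17]
    N3 x:[109/3,113/3] y:[107/3,36] z:[113/3,115/3] -> miss, prune
    N9 x:[94/3,100/3] y:[94/3,97/3] z:[115/3,121/3] -> miss, prune
    N11 x:[110/3,115/3] y:[104/3,36] z:[110/3,113/3] -> miss, prune
    N17 x:[89/3,94/3] y:[33,116/3] z:[110/3,116/3] -> miss, prune
  N8 x:[30,115/3] y:[101/3,110/3] z:[44,140/3] -> miss, prune
  N15 x:[110/3,122/3] y:[127/3,45] z:[100/3,110/3] -> miss, prune
  N16 x:[38,43] y:[122/3,130/3] z:[38,131/3] -> hit [122/3,43], descend [6, 10, 21]
    N6 x:[41,124/3] y:[122/3,127/3] z:[40,41] -> hit [41,41] leaf, test {P14@t=41}
    N10 x:[125/3,43] y:[43,130/3] z:[125/3,131/3] -> hit [43,43] leaf, test {P7@t=43}
    N21 x:[38,40] y:[127/3,128/3] z:[38,40] -> miss, prune

Visited [0, 2, 3, 9, 11, 17, 8, 15, 16, 6, 10, 21]. Tests: 12 box, 2 leaf. Nearest: P14.

== RESULT ==
14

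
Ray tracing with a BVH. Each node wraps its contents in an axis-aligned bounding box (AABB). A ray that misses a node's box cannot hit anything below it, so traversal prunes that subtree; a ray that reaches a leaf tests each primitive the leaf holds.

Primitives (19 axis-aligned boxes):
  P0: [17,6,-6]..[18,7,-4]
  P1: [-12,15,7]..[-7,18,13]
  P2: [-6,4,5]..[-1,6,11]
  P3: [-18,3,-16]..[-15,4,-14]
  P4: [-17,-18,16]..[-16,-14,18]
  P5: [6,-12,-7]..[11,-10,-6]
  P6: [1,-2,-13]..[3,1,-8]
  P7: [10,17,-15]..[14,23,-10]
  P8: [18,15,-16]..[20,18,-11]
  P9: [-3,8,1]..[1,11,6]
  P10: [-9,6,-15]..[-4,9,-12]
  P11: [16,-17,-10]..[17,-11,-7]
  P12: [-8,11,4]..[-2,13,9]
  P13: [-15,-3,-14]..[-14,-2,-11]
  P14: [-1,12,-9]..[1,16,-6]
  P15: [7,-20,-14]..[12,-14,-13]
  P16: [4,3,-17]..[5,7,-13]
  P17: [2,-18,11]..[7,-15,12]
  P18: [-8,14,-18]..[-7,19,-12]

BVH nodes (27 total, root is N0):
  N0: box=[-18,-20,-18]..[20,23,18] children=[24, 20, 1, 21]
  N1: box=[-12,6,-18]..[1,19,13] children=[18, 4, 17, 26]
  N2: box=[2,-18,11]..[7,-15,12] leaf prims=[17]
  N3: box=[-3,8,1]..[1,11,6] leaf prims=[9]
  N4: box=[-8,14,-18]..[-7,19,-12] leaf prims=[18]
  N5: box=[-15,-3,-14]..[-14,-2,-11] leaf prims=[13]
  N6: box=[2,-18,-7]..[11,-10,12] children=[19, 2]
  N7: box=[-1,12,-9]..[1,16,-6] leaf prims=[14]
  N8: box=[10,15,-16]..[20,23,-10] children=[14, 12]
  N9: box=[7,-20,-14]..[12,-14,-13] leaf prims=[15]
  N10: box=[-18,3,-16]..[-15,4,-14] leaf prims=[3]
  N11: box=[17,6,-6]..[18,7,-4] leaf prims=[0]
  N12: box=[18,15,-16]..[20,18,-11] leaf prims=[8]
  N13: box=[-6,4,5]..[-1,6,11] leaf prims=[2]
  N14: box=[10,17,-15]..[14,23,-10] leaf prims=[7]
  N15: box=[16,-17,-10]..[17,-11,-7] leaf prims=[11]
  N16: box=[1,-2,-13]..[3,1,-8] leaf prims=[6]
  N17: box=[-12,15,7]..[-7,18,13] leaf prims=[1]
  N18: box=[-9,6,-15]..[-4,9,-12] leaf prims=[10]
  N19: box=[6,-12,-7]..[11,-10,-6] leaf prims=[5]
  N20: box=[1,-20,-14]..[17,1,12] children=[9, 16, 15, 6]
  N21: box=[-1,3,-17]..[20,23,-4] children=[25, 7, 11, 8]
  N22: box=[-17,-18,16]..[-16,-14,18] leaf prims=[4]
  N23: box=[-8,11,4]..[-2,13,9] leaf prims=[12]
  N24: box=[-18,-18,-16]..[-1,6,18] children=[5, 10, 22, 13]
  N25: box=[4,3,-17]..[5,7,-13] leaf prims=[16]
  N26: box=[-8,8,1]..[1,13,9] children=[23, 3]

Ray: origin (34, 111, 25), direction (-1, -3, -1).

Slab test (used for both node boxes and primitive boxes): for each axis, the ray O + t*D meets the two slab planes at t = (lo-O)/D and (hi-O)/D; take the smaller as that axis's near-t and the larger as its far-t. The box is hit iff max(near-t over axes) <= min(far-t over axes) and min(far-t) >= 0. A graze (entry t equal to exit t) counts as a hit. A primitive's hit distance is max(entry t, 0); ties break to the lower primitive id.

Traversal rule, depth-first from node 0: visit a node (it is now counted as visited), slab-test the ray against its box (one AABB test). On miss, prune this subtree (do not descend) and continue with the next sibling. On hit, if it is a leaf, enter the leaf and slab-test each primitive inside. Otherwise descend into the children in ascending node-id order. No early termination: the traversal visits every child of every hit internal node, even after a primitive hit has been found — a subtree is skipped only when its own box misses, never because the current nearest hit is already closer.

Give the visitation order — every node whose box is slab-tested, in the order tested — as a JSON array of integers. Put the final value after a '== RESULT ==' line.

Walk:
N0 x:[14,52] y:[88/3,131/3] z:[7,43] -> hit [88/3,43], descend [1, 20, 21, 24]
  N1 x:[33,46] y:[92/3,35] z:[12,43] -> hit [33,35], descend [4, 17, 18, 26]
    N4 x:[41,42] y:[92/3,97/3] z:[37,43] -> miss, prune
    N17 x:[41,46] y:[31,32] z:[12,18] -> miss, prune
    N18 x:[38,43] y:[34,35] z:[37,40] -> miss, prune
    N26 x:[33,42] y:[98/3,103/3] z:[16,24] -> miss, prune
  N20 x:[17,33] y:[110/3,131/3] z:[13,39] -> miss, prune
  N21 x:[14,35] y:[88/3,36] z:[29,42] -> hit [88/3,35], descend [7, 8, 11, 25]
    N7 x:[33,35] y:[95/3,33] z:[31,34] -> hit [33,33] leaf, test {P14@t=33}
    N8 x:[14,24] y:[88/3,32] z:[35,41] -> miss, prune
    N11 x:[16,17] y:[104/3,35] z:[29,31] -> miss, prune
    N25 x:[29,30] y:[104/3,36] z:[38,42] -> miss, prune
  N24 x:[35,52] y:[35,43] z:[7,41] -> hit [35,41], descend [5, 10, 13, 22]
    N5 x:[48,49] y:[113/3,38] z:[36,39] -> miss, prune
    N10 x:[49,52] y:[107/3,36] z:[39,41] -> miss, prune
    N13 x:[35,40] y:[35,107/3] z:[14,20] -> miss, prune
    N22 x:[50,51] y:[125/3,43] z:[7,9] -> miss, prune

Summary -> nodes [0, 1, 4, 17, 18, 26, 20, 21, 7, 8, 11, 25, 24, 5, 10, 13, 22]; box-tests=17; leaf-entries=1; first=P14

== RESULT ==
[0, 1, 4, 17, 18, 26, 20, 21, 7, 8, 11, 25, 24, 5, 10, 13, 22]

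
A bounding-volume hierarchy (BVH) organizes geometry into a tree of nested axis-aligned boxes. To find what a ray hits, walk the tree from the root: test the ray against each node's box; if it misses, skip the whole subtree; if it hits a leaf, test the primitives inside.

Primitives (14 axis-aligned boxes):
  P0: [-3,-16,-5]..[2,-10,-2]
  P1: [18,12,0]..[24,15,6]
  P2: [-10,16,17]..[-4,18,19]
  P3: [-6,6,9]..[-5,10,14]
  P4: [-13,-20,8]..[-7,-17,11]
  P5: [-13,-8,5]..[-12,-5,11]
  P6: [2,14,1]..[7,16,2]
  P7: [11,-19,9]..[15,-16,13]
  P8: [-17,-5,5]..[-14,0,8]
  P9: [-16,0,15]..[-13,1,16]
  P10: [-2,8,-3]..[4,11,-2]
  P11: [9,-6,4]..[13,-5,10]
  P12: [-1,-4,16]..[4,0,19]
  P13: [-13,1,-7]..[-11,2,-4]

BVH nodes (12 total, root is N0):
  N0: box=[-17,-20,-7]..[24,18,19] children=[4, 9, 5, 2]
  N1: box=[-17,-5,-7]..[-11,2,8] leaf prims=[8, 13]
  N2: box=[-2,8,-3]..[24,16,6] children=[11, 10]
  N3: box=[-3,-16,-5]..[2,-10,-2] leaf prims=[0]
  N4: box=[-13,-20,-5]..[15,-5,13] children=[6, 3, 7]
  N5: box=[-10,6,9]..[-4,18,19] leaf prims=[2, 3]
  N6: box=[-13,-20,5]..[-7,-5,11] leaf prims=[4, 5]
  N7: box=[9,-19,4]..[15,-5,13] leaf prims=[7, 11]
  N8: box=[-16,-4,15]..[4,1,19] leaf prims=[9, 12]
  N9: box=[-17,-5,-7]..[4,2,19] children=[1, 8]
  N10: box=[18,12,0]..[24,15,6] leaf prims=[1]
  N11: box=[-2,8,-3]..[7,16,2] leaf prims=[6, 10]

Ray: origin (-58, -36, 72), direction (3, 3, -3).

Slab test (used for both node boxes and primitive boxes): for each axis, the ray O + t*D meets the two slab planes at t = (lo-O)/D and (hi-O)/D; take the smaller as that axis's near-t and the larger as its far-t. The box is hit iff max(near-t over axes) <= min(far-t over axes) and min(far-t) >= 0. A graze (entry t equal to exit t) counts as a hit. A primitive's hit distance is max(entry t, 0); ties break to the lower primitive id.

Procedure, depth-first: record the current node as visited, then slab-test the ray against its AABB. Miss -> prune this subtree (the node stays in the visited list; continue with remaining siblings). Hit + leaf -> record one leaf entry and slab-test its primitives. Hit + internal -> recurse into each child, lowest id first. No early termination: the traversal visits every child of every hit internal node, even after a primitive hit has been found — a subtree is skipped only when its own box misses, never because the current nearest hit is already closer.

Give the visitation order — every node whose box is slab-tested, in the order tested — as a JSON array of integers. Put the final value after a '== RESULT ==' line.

Traverse from the root:
N0 x:[41/3,82/3] y:[16/3,18] z:[53/3,79/3] -> hit [53/3,18], descend [2, 4, 5, 9]
  N2 x:[56/3,82/3] y:[44/3,52/3] z:[22,25] -> miss, prune
  N4 x:[15,73/3] y:[16/3,31/3] z:[59/3,77/3] -> miss, prune
  N5 x:[16,18] y:[14,18] z:[53/3,21] -> hit [53/3,18] leaf, test {P2@t=53/3, P3(miss)}
  N9 x:[41/3,62/3] y:[31/3,38/3] z:[53/3,79/3] -> miss, prune

5 AABB tests over nodes [0, 2, 4, 5, 9]; 1 leaf entered; closest P2.

== RESULT ==
[0, 2, 4, 5, 9]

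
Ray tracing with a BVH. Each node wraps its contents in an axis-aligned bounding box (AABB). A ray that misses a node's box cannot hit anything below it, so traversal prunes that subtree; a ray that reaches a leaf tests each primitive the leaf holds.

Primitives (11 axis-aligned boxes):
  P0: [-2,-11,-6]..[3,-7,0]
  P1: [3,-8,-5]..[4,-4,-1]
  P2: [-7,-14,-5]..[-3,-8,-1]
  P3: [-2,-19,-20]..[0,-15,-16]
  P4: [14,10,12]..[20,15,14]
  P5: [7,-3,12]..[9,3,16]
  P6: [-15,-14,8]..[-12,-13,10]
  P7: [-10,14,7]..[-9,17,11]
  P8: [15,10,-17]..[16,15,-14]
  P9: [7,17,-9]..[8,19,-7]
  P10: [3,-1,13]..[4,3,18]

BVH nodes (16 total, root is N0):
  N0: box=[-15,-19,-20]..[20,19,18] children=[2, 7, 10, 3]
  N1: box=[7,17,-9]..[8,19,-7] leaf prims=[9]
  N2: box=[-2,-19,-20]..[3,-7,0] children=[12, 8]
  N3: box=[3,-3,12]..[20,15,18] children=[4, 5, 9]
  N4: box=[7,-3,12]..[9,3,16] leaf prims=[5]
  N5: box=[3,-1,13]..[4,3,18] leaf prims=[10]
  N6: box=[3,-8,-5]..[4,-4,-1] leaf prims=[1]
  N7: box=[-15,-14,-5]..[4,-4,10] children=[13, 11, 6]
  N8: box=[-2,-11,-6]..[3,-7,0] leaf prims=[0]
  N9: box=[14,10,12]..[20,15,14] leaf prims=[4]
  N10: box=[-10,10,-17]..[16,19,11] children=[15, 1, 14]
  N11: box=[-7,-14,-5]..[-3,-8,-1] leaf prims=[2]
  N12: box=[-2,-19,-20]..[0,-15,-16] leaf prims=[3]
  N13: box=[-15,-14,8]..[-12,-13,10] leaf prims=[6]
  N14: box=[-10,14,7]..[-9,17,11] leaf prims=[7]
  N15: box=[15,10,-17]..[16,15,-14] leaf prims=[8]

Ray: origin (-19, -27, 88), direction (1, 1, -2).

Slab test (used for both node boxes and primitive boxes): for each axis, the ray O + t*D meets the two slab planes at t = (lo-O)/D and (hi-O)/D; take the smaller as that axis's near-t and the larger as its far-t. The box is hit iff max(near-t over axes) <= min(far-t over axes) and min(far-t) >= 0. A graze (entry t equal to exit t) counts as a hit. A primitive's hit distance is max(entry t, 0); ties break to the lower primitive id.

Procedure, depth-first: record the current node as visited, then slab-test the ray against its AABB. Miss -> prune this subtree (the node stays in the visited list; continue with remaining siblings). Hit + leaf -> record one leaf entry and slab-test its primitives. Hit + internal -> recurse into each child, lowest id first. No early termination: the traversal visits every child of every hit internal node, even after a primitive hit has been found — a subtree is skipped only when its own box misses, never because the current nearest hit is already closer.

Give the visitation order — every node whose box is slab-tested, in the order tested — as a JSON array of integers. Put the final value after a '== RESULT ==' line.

Trace the traversal:
N0 x:[4,39] y:[8,46] z:[35,54] -> hit [35,39], descend [2, 3, 7, 10]
  N2 x:[17,22] y:[8,20] z:[44,54] -> miss, prune
  N3 x:[22,39] y:[24,42] z:[35,38] -> hit [35,38], descend [4, 5, 9]
    N4 x:[26,28] y:[24,30] z:[36,38] -> miss, prune
    N5 x:[22,23] y:[26,30] z:[35,75/2] -> miss, prune
    N9 x:[33,39] y:[37,42] z:[37,38] -> hit [37,38] leaf, test {P4@t=37}
  N7 x:[4,23] y:[13,23] z:[39,93/2] -> miss, prune
  N10 x:[9,35] y:[37,46] z:[77/2,105/2] -> miss, prune

Visited [0, 2, 3, 4, 5, 9, 7, 10]. Tests: 8 box, 1 leaf. Nearest: P4.

== RESULT ==
[0, 2, 3, 4, 5, 9, 7, 10]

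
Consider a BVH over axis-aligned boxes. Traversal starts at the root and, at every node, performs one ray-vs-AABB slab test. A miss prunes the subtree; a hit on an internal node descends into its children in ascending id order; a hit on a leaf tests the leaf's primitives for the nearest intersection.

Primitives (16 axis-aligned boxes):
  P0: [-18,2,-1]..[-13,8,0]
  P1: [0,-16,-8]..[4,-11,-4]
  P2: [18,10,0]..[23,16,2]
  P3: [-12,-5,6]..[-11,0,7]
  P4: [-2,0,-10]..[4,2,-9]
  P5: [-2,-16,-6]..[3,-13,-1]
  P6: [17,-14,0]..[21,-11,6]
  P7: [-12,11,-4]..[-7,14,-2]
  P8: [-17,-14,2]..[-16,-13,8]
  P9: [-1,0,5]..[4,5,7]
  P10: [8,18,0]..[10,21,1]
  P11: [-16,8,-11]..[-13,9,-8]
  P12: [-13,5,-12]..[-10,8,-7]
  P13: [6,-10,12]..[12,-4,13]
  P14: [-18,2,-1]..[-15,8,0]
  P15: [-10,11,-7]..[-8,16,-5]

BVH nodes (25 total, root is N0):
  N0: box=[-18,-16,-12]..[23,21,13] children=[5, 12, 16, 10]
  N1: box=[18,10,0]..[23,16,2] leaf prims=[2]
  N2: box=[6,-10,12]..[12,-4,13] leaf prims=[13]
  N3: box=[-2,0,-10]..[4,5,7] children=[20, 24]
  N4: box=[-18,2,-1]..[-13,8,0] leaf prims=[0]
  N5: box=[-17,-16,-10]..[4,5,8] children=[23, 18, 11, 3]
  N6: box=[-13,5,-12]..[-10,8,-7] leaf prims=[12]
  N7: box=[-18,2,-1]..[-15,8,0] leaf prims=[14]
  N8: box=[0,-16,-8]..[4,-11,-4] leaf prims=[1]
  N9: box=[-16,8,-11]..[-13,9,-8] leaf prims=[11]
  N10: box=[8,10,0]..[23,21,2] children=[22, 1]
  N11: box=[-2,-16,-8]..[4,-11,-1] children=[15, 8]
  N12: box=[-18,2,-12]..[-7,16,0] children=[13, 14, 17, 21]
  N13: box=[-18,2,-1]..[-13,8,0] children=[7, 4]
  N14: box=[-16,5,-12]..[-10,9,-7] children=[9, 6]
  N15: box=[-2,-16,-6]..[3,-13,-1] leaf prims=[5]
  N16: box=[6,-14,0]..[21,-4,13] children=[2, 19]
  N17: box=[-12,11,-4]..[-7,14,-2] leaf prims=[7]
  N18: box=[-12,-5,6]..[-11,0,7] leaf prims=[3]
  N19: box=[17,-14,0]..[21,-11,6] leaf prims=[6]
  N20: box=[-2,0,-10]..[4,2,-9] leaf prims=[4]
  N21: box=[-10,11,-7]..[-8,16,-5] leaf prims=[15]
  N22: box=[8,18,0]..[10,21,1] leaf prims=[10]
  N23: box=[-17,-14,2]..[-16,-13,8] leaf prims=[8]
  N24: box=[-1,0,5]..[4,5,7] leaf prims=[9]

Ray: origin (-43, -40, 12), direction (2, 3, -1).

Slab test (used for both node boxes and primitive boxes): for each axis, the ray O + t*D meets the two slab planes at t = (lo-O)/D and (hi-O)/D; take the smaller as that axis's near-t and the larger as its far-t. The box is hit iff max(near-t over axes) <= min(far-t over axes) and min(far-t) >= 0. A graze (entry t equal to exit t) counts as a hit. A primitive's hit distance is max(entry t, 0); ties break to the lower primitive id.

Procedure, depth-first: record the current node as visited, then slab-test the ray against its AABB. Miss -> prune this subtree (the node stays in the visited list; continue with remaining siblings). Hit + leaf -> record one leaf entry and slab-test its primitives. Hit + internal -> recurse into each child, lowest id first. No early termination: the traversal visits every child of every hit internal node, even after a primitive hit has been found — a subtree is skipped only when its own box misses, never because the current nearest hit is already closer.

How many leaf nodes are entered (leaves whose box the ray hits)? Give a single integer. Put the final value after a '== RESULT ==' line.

Trace the traversal:
N0 x:[25/2,33] y:[8,61/3] z:[-1,24] -> hit [25/2,61/3], descend [5, 10, 12, 16]
  N5 x:[13,47/2] y:[8,15] z:[4,22] -> hit [13,15], descend [3, 11, 18, 23]
    N3 x:[41/2,47/2] y:[40/3,15] z:[5,22] -> miss, prune
    N11 x:[41/2,47/2] y:[8,29/3] z:[13,20] -> miss, prune
    N18 x:[31/2,16] y:[35/3,40/3] z:[5,6] -> miss, prune
    N23 x:[13,27/2] y:[26/3,9] z:[4,10] -> miss, prune
  N10 x:[51/2,33] y:[50/3,61/3] z:[10,12] -> miss, prune
  N12 x:[25/2,18] y:[14,56/3] z:[12,24] -> hit [14,18], descend [13, 14, 17, 21]
    N13 x:[25/2,15] y:[14,16] z:[12,13] -> miss, prune
    N14 x:[27/2,33/2] y:[15,49/3] z:[19,24] -> miss, prune
    N17 x:[31/2,18] y:[17,18] z:[14,16] -> miss, prune
    N21 x:[33/2,35/2] y:[17,56/3] z:[17,19] -> hit [17,35/2] leaf, test {P15@t=17}
  N16 x:[49/2,32] y:[26/3,12] z:[-1,12] -> miss, prune

13 AABB tests over nodes [0, 5, 3, 11, 18, 23, 10, 12, 13, 14, 17, 21, 16]; 1 leaf entered; closest P15.

== RESULT ==
1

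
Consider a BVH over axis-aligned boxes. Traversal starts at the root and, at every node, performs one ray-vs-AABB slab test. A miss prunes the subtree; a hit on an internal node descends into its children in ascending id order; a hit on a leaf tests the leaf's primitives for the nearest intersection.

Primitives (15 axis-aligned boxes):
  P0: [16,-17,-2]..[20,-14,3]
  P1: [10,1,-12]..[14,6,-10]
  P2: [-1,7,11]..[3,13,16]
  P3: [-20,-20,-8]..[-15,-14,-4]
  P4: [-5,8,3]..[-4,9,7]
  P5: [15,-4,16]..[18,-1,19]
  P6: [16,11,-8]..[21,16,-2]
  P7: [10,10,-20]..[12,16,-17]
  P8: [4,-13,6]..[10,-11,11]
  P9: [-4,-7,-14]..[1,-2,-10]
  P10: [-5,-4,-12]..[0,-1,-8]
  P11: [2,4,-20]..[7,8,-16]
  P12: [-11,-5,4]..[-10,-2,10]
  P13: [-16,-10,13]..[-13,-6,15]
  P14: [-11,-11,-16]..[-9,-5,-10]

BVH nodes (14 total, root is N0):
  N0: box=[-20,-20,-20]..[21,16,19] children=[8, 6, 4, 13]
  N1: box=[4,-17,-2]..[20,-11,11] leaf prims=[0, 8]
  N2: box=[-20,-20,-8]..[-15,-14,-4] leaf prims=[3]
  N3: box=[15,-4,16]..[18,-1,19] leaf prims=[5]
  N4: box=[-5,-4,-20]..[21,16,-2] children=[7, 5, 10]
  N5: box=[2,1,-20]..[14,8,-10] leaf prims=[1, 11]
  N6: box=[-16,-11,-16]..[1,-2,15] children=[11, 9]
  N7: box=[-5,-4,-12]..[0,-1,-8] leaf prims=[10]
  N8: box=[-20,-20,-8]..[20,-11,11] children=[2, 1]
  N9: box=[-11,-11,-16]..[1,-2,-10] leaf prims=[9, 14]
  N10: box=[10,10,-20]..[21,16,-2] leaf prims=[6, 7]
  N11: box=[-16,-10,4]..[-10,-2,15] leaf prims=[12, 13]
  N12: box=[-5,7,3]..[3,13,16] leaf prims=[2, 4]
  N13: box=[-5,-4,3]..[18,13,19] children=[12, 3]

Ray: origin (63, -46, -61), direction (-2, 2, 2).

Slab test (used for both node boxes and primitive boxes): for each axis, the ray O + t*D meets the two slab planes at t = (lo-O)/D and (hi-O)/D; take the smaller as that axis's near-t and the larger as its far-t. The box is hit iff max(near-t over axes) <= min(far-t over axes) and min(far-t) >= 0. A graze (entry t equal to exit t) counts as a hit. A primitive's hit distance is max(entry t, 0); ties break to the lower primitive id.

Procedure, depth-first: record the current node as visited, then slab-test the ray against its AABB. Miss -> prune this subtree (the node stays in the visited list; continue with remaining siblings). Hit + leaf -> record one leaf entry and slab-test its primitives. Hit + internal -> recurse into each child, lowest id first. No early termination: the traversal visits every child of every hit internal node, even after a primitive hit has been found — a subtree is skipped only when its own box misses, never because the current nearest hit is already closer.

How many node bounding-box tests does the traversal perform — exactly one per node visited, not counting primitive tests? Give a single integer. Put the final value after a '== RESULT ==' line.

Walk:
N0 x:[21,83/2] y:[13,31] z:[41/2,40] -> hit [21,31], descend [4, 6, 8, 13]
  N4 x:[21,34] y:[21,31] z:[41/2,59/2] -> hit [21,59/2], descend [5, 7, 10]
    N5 x:[49/2,61/2] y:[47/2,27] z:[41/2,51/2] -> hit [49/2,51/2] leaf, test {P1@t=49/2, P11(miss)}
    N7 x:[63/2,34] y:[21,45/2] z:[49/2,53/2] -> miss, prune
    N10 x:[21,53/2] y:[28,31] z:[41/2,59/2] -> miss, prune
  N6 x:[31,79/2] y:[35/2,22] z:[45/2,38] -> miss, prune
  N8 x:[43/2,83/2] y:[13,35/2] z:[53/2,36] -> miss, prune
  N13 x:[45/2,34] y:[21,59/2] z:[32,40] -> miss, prune

Visited [0, 4, 5, 7, 10, 6, 8, 13]. Tests: 8 box, 1 leaf. Nearest: P1.

== RESULT ==
8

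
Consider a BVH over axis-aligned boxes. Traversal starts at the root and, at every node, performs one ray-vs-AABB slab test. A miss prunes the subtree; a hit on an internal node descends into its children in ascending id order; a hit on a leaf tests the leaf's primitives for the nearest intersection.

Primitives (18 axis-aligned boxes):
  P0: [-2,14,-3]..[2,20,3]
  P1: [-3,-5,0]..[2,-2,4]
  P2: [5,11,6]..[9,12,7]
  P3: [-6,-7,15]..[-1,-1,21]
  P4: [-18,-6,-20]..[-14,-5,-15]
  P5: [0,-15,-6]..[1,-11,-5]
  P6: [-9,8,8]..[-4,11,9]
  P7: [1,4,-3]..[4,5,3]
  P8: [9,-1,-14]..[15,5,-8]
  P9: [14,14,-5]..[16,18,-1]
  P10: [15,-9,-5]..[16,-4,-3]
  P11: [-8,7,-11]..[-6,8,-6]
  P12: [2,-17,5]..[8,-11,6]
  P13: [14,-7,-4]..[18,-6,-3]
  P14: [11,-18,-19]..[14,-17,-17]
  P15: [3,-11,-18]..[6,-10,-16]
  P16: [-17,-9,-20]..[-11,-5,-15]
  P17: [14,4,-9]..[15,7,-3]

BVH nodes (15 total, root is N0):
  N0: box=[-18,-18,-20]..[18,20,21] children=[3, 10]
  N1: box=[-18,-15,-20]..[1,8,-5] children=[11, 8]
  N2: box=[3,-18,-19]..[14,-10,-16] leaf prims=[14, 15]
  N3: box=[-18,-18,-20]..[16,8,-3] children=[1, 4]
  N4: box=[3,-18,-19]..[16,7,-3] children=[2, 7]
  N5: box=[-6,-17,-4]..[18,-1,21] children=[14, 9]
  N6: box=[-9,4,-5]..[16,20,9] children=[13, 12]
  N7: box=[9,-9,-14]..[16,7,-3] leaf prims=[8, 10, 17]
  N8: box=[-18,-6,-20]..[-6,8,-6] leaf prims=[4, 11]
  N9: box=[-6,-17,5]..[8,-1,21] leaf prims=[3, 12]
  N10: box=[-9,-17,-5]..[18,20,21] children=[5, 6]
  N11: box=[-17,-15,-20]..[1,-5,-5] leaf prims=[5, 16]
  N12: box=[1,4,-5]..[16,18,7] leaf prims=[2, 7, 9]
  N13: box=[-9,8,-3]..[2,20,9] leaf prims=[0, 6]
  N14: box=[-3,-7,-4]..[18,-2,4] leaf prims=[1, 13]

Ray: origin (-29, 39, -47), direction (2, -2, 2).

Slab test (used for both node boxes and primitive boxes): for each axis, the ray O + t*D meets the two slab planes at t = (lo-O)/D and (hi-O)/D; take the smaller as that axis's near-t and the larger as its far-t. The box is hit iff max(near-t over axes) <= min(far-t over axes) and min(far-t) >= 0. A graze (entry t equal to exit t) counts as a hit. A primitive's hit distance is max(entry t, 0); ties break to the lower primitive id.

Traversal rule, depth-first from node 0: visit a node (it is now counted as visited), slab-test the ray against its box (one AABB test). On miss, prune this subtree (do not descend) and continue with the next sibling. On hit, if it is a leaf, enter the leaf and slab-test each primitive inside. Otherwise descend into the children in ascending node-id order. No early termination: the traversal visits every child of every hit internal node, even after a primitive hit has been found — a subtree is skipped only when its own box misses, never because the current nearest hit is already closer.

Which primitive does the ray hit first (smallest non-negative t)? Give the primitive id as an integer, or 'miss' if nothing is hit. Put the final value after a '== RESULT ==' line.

Traverse from the root:
N0 x:[11/2,47/2] y:[19/2,57/2] z:[27/2,34] -> hit [27/2,47/2], descend [3, 10]
  N3 x:[11/2,45/2] y:[31/2,57/2] z:[27/2,22] -> hit [31/2,22], descend [1, 4]
    N1 x:[11/2,15] y:[31/2,27] z:[27/2,21] -> miss, prune
    N4 x:[16,45/2] y:[16,57/2] z:[14,22] -> hit [16,22], descend [2, 7]
      N2 x:[16,43/2] y:[49/2,57/2] z:[14,31/2] -> miss, prune
      N7 x:[19,45/2] y:[16,24] z:[33/2,22] -> hit [19,22] leaf, test {P8@t=19, P10@t=22, P17(miss)}
  N10 x:[10,47/2] y:[19/2,28] z:[21,34] -> hit [21,47/2], descend [5, 6]
    N5 x:[23/2,47/2] y:[20,28] z:[43/2,34] -> hit [43/2,47/2], descend [9, 14]
      N9 x:[23/2,37/2] y:[20,28] z:[26,34] -> miss, prune
      N14 x:[13,47/2] y:[41/2,23] z:[43/2,51/2] -> hit [43/2,23] leaf, test {P1(miss), P13(miss)}
    N6 x:[10,45/2] y:[19/2,35/2] z:[21,28] -> miss, prune

Visited [0, 3, 1, 4, 2, 7, 10, 5, 9, 14, 6]. Tests: 11 box, 2 leaf. Nearest: P8.

== RESULT ==
8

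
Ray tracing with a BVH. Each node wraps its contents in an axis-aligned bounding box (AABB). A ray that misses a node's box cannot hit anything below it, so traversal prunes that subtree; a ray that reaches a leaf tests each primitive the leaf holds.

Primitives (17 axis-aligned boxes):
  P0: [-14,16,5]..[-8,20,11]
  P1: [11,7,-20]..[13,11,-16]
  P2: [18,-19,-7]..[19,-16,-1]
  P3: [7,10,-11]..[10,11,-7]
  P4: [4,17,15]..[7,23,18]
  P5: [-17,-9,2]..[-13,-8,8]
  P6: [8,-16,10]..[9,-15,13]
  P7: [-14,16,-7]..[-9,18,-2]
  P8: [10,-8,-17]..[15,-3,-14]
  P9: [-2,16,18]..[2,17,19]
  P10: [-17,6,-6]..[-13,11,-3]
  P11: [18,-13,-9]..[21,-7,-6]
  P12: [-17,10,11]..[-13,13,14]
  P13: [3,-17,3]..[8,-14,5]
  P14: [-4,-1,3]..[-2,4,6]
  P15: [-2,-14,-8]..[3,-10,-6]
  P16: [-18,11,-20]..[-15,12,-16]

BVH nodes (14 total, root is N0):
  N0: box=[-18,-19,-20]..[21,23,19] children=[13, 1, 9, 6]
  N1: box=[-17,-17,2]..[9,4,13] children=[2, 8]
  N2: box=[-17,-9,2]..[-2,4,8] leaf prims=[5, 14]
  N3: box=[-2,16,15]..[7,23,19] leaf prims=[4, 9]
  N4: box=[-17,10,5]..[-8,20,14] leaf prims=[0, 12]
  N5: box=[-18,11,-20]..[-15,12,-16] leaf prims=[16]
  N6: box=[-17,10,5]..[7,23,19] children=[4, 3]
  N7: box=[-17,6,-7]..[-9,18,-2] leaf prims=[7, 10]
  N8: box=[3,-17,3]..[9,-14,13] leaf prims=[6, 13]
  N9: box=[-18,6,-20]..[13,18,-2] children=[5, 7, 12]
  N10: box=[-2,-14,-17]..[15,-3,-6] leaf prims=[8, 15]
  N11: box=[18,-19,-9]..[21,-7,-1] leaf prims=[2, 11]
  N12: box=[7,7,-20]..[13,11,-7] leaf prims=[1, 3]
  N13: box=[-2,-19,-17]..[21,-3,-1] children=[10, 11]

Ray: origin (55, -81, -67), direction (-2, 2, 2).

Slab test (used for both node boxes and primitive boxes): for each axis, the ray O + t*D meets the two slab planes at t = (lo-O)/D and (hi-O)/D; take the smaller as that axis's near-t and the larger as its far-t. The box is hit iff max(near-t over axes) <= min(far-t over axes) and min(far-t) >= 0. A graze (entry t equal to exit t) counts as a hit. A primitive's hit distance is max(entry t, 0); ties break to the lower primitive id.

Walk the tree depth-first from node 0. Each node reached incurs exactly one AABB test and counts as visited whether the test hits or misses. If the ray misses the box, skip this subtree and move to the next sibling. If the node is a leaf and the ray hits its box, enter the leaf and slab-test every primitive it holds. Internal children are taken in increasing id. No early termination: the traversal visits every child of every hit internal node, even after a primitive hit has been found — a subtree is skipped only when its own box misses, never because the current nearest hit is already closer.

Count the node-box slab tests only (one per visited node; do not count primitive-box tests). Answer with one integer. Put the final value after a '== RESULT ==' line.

Walk:
N0 x:[17,73/2] y:[31,52] z:[47/2,43] -> hit [31,73/2], descend [1, 6, 9, 13]
  N1 x:[23,36] y:[32,85/2] z:[69/2,40] -> hit [69/2,36], descend [2, 8]
    N2 x:[57/2,36] y:[36,85/2] z:[69/2,75/2] -> hit [36,36] leaf, test {P5@t=36, P14(miss)}
    N8 x:[23,26] y:[32,67/2] z:[35,40] -> miss, prune
  N6 x:[24,36] y:[91/2,52] z:[36,43] -> miss, prune
  N9 x:[21,73/2] y:[87/2,99/2] z:[47/2,65/2] -> miss, prune
  N13 x:[17,57/2] y:[31,39] z:[25,33] -> miss, prune

Visited [0, 1, 2, 8, 6, 9, 13]. Tests: 7 box, 1 leaf. Nearest: P5.

== RESULT ==
7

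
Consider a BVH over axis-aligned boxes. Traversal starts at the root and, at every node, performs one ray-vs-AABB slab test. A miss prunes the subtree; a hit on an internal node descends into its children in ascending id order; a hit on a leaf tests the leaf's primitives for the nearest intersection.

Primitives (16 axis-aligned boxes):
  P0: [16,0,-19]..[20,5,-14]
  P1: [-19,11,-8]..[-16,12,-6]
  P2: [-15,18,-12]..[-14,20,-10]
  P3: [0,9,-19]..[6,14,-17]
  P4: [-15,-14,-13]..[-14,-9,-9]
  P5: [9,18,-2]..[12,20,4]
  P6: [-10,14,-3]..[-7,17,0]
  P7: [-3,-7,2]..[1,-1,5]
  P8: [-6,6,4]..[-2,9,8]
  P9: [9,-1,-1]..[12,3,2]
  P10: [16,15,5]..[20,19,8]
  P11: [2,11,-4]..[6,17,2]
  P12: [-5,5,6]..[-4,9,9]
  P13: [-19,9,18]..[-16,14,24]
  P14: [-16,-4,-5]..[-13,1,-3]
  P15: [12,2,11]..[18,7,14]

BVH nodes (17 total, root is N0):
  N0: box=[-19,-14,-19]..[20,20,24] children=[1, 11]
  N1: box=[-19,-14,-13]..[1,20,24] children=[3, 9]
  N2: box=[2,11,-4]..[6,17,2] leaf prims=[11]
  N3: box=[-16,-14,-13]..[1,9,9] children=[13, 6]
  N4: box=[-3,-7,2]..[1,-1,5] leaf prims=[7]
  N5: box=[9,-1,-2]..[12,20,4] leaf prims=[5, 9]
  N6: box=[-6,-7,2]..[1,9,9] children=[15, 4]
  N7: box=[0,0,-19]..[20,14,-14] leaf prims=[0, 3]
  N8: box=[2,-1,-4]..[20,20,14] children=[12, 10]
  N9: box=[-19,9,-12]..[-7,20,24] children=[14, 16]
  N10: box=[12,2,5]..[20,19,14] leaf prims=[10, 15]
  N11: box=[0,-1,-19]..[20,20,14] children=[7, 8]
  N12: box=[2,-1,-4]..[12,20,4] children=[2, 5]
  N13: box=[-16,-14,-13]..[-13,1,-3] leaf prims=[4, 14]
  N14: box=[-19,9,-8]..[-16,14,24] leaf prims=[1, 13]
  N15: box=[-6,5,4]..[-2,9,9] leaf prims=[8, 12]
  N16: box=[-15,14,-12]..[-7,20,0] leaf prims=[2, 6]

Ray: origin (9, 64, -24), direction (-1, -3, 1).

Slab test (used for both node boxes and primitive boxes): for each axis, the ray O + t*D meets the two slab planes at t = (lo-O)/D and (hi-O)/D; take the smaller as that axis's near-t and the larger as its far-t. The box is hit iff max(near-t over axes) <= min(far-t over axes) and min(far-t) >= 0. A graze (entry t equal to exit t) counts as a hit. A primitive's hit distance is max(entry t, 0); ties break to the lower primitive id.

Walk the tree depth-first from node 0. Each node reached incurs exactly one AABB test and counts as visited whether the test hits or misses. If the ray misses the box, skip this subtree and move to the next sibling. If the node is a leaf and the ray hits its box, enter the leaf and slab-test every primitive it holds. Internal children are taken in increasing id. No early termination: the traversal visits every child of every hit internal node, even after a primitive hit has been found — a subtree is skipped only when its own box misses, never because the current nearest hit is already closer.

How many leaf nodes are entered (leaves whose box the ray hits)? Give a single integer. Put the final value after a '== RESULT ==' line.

Trace the traversal:
N0 x:[-11,28] y:[44/3,26] z:[5,48] -> hit [44/3,26], descend [1, 11]
  N1 x:[8,28] y:[44/3,26] z:[11,48] -> hit [44/3,26], descend [3, 9]
    N3 x:[8,25] y:[55/3,26] z:[11,33] -> hit [55/3,25], descend [6, 13]
      N6 x:[8,15] y:[55/3,71/3] z:[26,33] -> miss, prune
      N13 x:[22,25] y:[21,26] z:[11,21] -> miss, prune
    N9 x:[16,28] y:[44/3,55/3] z:[12,48] -> hit [16,55/3], descend [14, 16]
      N14 x:[25,28] y:[50/3,55/3] z:[16,48] -> miss, prune
      N16 x:[16,24] y:[44/3,50/3] z:[12,24] -> hit [16,50/3] leaf, test {P2(miss), P6(miss)}
  N11 x:[-11,9] y:[44/3,65/3] z:[5,38] -> miss, prune

Summary -> nodes [0, 1, 3, 6, 13, 9, 14, 16, 11]; box-tests=9; leaf-entries=1; first=miss

== RESULT ==
1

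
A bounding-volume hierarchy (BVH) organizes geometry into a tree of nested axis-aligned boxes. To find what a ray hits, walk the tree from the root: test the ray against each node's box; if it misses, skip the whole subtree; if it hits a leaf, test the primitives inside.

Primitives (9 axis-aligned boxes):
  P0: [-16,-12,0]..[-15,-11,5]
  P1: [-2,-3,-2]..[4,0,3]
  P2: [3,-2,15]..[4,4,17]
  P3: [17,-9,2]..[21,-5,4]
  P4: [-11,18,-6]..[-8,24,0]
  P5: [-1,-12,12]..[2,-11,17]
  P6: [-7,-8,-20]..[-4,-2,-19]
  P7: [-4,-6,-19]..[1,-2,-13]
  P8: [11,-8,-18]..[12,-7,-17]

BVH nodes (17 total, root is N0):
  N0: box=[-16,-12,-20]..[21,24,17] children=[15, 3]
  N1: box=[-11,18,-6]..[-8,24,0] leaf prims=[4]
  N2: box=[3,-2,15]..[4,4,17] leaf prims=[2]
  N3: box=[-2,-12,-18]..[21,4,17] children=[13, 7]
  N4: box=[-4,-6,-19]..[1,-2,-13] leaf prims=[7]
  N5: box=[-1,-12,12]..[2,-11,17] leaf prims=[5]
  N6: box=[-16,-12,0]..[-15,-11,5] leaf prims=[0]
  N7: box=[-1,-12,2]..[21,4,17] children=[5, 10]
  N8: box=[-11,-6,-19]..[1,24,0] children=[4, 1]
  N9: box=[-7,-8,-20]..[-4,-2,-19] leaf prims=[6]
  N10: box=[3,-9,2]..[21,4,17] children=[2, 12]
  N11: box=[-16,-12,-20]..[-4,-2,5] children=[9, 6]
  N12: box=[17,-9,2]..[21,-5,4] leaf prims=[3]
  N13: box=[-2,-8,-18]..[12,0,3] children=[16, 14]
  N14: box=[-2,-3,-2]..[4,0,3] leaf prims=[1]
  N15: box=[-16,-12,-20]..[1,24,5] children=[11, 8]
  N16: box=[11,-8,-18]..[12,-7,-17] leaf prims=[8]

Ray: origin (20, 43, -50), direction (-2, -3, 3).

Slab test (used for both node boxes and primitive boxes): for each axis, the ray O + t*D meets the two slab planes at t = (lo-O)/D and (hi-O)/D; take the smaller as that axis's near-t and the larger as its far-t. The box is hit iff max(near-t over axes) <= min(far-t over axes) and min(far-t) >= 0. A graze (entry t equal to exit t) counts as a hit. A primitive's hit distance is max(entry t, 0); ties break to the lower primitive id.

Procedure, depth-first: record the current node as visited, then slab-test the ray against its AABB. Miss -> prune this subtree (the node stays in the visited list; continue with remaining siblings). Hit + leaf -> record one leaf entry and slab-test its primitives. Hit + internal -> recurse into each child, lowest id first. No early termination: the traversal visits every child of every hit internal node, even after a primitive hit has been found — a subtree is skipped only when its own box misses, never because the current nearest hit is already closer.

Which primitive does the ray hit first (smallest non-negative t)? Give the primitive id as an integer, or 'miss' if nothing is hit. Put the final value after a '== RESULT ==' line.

Walk:
N0 x:[-1/2,18] y:[19/3,55/3] z:[10,67/3] -> hit [10,18], descend [3, 15]
  N3 x:[-1/2,11] y:[13,55/3] z:[32/3,67/3] -> miss, prune
  N15 x:[19/2,18] y:[19/3,55/3] z:[10,55/3] -> hit [10,18], descend [8, 11]
    N8 x:[19/2,31/2] y:[19/3,49/3] z:[31/3,50/3] -> hit [31/3,31/2], descend [1, 4]
      N1 x:[14,31/2] y:[19/3,25/3] z:[44/3,50/3] -> miss, prune
      N4 x:[19/2,12] y:[15,49/3] z:[31/3,37/3] -> miss, prune
    N11 x:[12,18] y:[15,55/3] z:[10,55/3] -> hit [15,18], descend [6, 9]
      N6 x:[35/2,18] y:[18,55/3] z:[50/3,55/3] -> hit [18,18] leaf, test {P0@t=18}
      N9 x:[12,27/2] y:[15,17] z:[10,31/3] -> miss, prune

9 AABB tests over nodes [0, 3, 15, 8, 1, 4, 11, 6, 9]; 1 leaf entered; closest P0.

== RESULT ==
0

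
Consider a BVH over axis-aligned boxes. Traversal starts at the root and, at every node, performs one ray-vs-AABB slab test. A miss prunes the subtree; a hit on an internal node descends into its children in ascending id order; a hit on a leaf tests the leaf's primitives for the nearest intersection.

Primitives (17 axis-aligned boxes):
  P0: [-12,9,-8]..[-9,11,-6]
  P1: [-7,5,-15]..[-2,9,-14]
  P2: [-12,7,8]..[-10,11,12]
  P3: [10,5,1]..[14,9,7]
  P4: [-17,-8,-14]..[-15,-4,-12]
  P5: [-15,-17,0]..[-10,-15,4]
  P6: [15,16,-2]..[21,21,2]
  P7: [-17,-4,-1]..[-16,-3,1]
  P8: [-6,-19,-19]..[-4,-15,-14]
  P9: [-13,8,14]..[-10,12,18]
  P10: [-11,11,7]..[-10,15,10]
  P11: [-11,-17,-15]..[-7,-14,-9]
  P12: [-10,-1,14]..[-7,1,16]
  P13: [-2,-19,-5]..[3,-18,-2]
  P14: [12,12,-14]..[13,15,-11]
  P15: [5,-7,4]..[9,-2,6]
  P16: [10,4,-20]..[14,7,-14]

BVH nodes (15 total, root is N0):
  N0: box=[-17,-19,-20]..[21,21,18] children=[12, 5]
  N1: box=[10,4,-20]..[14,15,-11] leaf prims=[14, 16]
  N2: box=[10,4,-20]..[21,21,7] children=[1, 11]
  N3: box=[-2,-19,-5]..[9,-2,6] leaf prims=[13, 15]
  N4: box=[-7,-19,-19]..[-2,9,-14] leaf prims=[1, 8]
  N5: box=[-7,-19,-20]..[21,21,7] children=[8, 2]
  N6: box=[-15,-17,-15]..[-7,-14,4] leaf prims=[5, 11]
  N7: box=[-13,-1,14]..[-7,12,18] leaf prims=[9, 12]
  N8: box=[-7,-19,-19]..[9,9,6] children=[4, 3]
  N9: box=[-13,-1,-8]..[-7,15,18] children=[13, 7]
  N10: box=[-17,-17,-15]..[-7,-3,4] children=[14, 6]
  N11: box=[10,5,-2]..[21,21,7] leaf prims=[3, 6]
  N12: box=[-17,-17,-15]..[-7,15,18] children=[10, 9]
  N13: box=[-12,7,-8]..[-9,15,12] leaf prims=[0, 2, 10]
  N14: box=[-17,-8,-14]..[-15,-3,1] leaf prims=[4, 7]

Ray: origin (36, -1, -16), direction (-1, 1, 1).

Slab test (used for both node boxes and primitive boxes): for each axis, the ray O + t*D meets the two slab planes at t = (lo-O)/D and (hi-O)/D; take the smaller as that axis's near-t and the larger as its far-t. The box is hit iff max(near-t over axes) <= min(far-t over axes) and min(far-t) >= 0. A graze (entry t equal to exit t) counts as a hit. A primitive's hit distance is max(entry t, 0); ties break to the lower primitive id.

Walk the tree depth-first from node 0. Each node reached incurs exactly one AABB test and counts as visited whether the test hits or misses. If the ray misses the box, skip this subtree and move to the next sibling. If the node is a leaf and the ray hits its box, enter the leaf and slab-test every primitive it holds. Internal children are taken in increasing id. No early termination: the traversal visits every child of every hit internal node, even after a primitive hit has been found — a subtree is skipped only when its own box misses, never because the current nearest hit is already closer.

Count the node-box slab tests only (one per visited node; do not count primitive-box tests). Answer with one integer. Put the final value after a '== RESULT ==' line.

Traverse from the root:
N0 x:[15,53] y:[-18,22] z:[-4,34] -> hit [15,22], descend [5, 12]
  N5 x:[15,43] y:[-18,22] z:[-4,23] -> hit [15,22], descend [2, 8]
    N2 x:[15,26] y:[5,22] z:[-4,23] -> hit [15,22], descend [1, 11]
      N1 x:[22,26] y:[5,16] z:[-4,5] -> miss, prune
      N11 x:[15,26] y:[6,22] z:[14,23] -> hit [15,22] leaf, test {P3(miss), P6@t=17}
    N8 x:[27,43] y:[-18,10] z:[-3,22] -> miss, prune
  N12 x:[43,53] y:[-16,16] z:[1,34] -> miss, prune

Visited [0, 5, 2, 1, 11, 8, 12]. Tests: 7 box, 1 leaf. Nearest: P6.

== RESULT ==
7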